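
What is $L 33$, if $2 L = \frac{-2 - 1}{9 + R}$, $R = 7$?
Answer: $- \frac{99}{32} \approx -3.0938$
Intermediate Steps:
$L = - \frac{3}{32}$ ($L = \frac{\left(-2 - 1\right) \frac{1}{9 + 7}}{2} = \frac{\left(-3\right) \frac{1}{16}}{2} = \frac{1}{2} \left(- \frac{3}{16}\right) = - \frac{3}{32} \approx -0.09375$)
$L 33 = \left(- \frac{3}{32}\right) 33 = - \frac{99}{32}$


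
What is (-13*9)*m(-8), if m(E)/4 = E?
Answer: 3744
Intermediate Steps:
m(E) = 4*E
(-13*9)*m(-8) = (-13*9)*(4*(-8)) = -117*(-32) = 3744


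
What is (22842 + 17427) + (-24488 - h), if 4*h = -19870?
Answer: 41497/2 ≈ 20749.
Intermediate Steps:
h = -9935/2 (h = (¼)*(-19870) = -9935/2 ≈ -4967.5)
(22842 + 17427) + (-24488 - h) = (22842 + 17427) + (-24488 - 1*(-9935/2)) = 40269 + (-24488 + 9935/2) = 40269 - 39041/2 = 41497/2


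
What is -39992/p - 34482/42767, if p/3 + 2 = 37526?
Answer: -1398011392/1203591681 ≈ -1.1615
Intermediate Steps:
p = 112572 (p = -6 + 3*37526 = -6 + 112578 = 112572)
-39992/p - 34482/42767 = -39992/112572 - 34482/42767 = -39992*1/112572 - 34482*1/42767 = -9998/28143 - 34482/42767 = -1398011392/1203591681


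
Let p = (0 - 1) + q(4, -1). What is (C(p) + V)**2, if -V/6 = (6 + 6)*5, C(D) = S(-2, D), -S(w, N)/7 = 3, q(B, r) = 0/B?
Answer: 145161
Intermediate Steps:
q(B, r) = 0
p = -1 (p = (0 - 1) + 0 = -1 + 0 = -1)
S(w, N) = -21 (S(w, N) = -7*3 = -21)
C(D) = -21
V = -360 (V = -6*(6 + 6)*5 = -72*5 = -6*60 = -360)
(C(p) + V)**2 = (-21 - 360)**2 = (-381)**2 = 145161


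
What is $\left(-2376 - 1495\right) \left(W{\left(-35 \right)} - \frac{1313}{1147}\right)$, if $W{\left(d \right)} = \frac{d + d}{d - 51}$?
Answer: $\frac{63151494}{49321} \approx 1280.4$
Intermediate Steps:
$W{\left(d \right)} = \frac{2 d}{-51 + d}$
$\left(-2376 - 1495\right) \left(W{\left(-35 \right)} - \frac{1313}{1147}\right) = \left(-2376 - 1495\right) \left(2 \left(-35\right) \frac{1}{-51 - 35} - \frac{1313}{1147}\right) = - 3871 \left(2 \left(-35\right) \frac{1}{-86} - \frac{1313}{1147}\right) = - 3871 \left(2 \left(-35\right) \left(- \frac{1}{86}\right) - \frac{1313}{1147}\right) = - 3871 \left(\frac{35}{43} - \frac{1313}{1147}\right) = \left(-3871\right) \left(- \frac{16314}{49321}\right) = \frac{63151494}{49321}$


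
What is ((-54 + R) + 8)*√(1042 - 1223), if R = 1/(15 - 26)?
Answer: -507*I*√181/11 ≈ -620.09*I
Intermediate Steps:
R = -1/11 (R = 1/(-11) = -1/11 ≈ -0.090909)
((-54 + R) + 8)*√(1042 - 1223) = ((-54 - 1/11) + 8)*√(1042 - 1223) = (-595/11 + 8)*√(-181) = -507*I*√181/11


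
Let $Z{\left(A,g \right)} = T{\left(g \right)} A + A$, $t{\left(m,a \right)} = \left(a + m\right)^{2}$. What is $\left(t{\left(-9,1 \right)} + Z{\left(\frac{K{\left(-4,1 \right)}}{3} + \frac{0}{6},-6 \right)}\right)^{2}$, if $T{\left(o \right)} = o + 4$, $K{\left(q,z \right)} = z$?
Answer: $\frac{36481}{9} \approx 4053.4$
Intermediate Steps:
$T{\left(o \right)} = 4 + o$
$Z{\left(A,g \right)} = A + A \left(4 + g\right)$ ($Z{\left(A,g \right)} = \left(4 + g\right) A + A = A \left(4 + g\right) + A = A + A \left(4 + g\right)$)
$\left(t{\left(-9,1 \right)} + Z{\left(\frac{K{\left(-4,1 \right)}}{3} + \frac{0}{6},-6 \right)}\right)^{2} = \left(\left(1 - 9\right)^{2} + \left(1 \cdot \frac{1}{3} + \frac{0}{6}\right) \left(5 - 6\right)\right)^{2} = \left(\left(-8\right)^{2} + \left(1 \cdot \frac{1}{3} + 0 \cdot \frac{1}{6}\right) \left(-1\right)\right)^{2} = \left(64 + \left(\frac{1}{3} + 0\right) \left(-1\right)\right)^{2} = \left(64 + \frac{1}{3} \left(-1\right)\right)^{2} = \left(64 - \frac{1}{3}\right)^{2} = \left(\frac{191}{3}\right)^{2} = \frac{36481}{9}$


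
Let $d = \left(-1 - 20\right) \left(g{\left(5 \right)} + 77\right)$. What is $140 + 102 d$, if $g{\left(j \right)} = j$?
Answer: $-175504$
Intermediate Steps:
$d = -1722$ ($d = \left(-1 - 20\right) \left(5 + 77\right) = \left(-1 - 20\right) 82 = \left(-21\right) 82 = -1722$)
$140 + 102 d = 140 + 102 \left(-1722\right) = 140 - 175644 = -175504$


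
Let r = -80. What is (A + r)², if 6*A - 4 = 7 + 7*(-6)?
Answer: 261121/36 ≈ 7253.4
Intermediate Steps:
A = -31/6 (A = ⅔ + (7 + 7*(-6))/6 = ⅔ + (7 - 42)/6 = ⅔ + (⅙)*(-35) = ⅔ - 35/6 = -31/6 ≈ -5.1667)
(A + r)² = (-31/6 - 80)² = (-511/6)² = 261121/36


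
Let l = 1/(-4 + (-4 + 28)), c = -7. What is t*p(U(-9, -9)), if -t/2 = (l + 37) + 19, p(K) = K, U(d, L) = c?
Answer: 7847/10 ≈ 784.70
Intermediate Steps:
U(d, L) = -7
l = 1/20 (l = 1/(-4 + 24) = 1/20 ≈ 0.050000)
t = -1121/10 (t = -2*((1/20 + 37) + 19) = -2*(741/20 + 19) = -2*1121/20 = -1121/10 ≈ -112.10)
t*p(U(-9, -9)) = -1121/10*(-7) = 7847/10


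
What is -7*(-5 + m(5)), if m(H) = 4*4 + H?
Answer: -112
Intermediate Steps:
m(H) = 16 + H
-7*(-5 + m(5)) = -7*(-5 + (16 + 5)) = -7*(-5 + 21) = -7*16 = -112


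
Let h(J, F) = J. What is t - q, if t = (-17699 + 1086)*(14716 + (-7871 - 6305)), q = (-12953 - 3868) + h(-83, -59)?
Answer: -8954116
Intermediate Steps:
q = -16904 (q = (-12953 - 3868) - 83 = -16821 - 83 = -16904)
t = -8971020 (t = -16613*(14716 - 14176) = -16613*540 = -8971020)
t - q = -8971020 - 1*(-16904) = -8971020 + 16904 = -8954116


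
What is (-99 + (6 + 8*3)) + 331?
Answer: 262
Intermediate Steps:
(-99 + (6 + 8*3)) + 331 = (-99 + (6 + 24)) + 331 = (-99 + 30) + 331 = -69 + 331 = 262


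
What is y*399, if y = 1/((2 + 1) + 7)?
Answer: 399/10 ≈ 39.900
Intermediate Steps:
y = ⅒ (y = 1/(3 + 7) = 1/10 = ⅒ ≈ 0.10000)
y*399 = (⅒)*399 = 399/10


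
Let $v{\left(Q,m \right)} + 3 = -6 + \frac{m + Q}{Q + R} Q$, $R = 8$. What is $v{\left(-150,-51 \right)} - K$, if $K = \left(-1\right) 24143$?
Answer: $\frac{1698439}{71} \approx 23922.0$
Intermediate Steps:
$v{\left(Q,m \right)} = -9 + \frac{Q \left(Q + m\right)}{8 + Q}$ ($v{\left(Q,m \right)} = -3 + \left(-6 + \frac{m + Q}{Q + 8} Q\right) = -3 + \left(-6 + \frac{Q + m}{8 + Q} Q\right) = -3 + \left(-6 + \frac{Q \left(Q + m\right)}{8 + Q}\right) = -9 + \frac{Q \left(Q + m\right)}{8 + Q}$)
$K = -24143$
$v{\left(-150,-51 \right)} - K = \frac{-72 + \left(-150\right)^{2} - -1350 - -7650}{8 - 150} - -24143 = \frac{-72 + 22500 + 1350 + 7650}{-142} + 24143 = \left(- \frac{1}{142}\right) 31428 + 24143 = - \frac{15714}{71} + 24143 = \frac{1698439}{71}$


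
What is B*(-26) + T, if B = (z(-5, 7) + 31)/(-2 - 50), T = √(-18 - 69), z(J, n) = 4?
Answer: 35/2 + I*√87 ≈ 17.5 + 9.3274*I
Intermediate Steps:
T = I*√87 (T = √(-87) = I*√87 ≈ 9.3274*I)
B = -35/52 (B = (4 + 31)/(-2 - 50) = 35/(-52) = 35*(-1/52) = -35/52 ≈ -0.67308)
B*(-26) + T = -35/52*(-26) + I*√87 = 35/2 + I*√87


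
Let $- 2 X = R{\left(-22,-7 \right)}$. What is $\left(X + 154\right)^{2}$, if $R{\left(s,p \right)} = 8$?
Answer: $22500$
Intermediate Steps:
$X = -4$ ($X = \left(- \frac{1}{2}\right) 8 = -4$)
$\left(X + 154\right)^{2} = \left(-4 + 154\right)^{2} = 150^{2} = 22500$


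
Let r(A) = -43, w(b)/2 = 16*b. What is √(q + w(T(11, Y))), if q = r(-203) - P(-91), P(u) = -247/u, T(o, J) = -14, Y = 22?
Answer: 24*I*√42/7 ≈ 22.22*I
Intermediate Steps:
w(b) = 32*b (w(b) = 2*(16*b) = 32*b)
q = -320/7 (q = -43 - (-247)/(-91) = -43 - (-247)*(-1)/91 = -43 - 1*19/7 = -43 - 19/7 = -320/7 ≈ -45.714)
√(q + w(T(11, Y))) = √(-320/7 + 32*(-14)) = √(-320/7 - 448) = √(-3456/7) = 24*I*√42/7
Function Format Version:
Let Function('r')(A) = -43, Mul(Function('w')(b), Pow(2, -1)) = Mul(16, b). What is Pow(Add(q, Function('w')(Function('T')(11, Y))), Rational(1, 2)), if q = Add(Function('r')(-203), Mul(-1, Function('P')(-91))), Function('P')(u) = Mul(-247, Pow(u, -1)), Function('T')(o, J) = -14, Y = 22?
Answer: Mul(Rational(24, 7), I, Pow(42, Rational(1, 2))) ≈ Mul(22.220, I)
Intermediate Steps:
Function('w')(b) = Mul(32, b) (Function('w')(b) = Mul(2, Mul(16, b)) = Mul(32, b))
q = Rational(-320, 7) (q = Add(-43, Mul(-1, Mul(-247, Pow(-91, -1)))) = Add(-43, Mul(-1, Mul(-247, Rational(-1, 91)))) = Add(-43, Mul(-1, Rational(19, 7))) = Add(-43, Rational(-19, 7)) = Rational(-320, 7) ≈ -45.714)
Pow(Add(q, Function('w')(Function('T')(11, Y))), Rational(1, 2)) = Pow(Add(Rational(-320, 7), Mul(32, -14)), Rational(1, 2)) = Pow(Add(Rational(-320, 7), -448), Rational(1, 2)) = Pow(Rational(-3456, 7), Rational(1, 2)) = Mul(Rational(24, 7), I, Pow(42, Rational(1, 2)))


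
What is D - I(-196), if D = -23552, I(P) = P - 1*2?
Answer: -23354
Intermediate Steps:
I(P) = -2 + P (I(P) = P - 2 = -2 + P)
D - I(-196) = -23552 - (-2 - 196) = -23552 - 1*(-198) = -23552 + 198 = -23354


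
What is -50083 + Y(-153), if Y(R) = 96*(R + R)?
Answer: -79459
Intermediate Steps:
Y(R) = 192*R (Y(R) = 96*(2*R) = 192*R)
-50083 + Y(-153) = -50083 + 192*(-153) = -50083 - 29376 = -79459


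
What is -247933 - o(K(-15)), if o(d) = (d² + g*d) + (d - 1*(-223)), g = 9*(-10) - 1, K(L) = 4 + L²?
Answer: -279987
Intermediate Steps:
g = -91 (g = -90 - 1 = -91)
o(d) = 223 + d² - 90*d (o(d) = (d² - 91*d) + (d - 1*(-223)) = (d² - 91*d) + (d + 223) = (d² - 91*d) + (223 + d) = 223 + d² - 90*d)
-247933 - o(K(-15)) = -247933 - (223 + (4 + (-15)²)² - 90*(4 + (-15)²)) = -247933 - (223 + (4 + 225)² - 90*(4 + 225)) = -247933 - (223 + 229² - 90*229) = -247933 - (223 + 52441 - 20610) = -247933 - 1*32054 = -247933 - 32054 = -279987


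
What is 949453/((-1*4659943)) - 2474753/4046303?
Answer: -15373982441338/18855541340729 ≈ -0.81536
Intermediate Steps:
949453/((-1*4659943)) - 2474753/4046303 = 949453/(-4659943) - 2474753*1/4046303 = 949453*(-1/4659943) - 2474753/4046303 = -949453/4659943 - 2474753/4046303 = -15373982441338/18855541340729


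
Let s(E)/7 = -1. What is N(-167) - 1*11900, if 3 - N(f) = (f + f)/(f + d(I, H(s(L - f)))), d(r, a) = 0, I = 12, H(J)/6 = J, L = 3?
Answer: -11899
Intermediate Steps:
s(E) = -7 (s(E) = 7*(-1) = -7)
H(J) = 6*J
N(f) = 1 (N(f) = 3 - (f + f)/(f + 0) = 3 - 2*f/f = 3 - 1*2 = 3 - 2 = 1)
N(-167) - 1*11900 = 1 - 1*11900 = 1 - 11900 = -11899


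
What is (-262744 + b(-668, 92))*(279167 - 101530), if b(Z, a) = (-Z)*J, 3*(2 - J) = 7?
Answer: -140137829300/3 ≈ -4.6713e+10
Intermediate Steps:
J = -⅓ (J = 2 - ⅓*7 = 2 - 7/3 = -⅓ ≈ -0.33333)
b(Z, a) = Z/3 (b(Z, a) = -Z*(-⅓) = Z/3)
(-262744 + b(-668, 92))*(279167 - 101530) = (-262744 + (⅓)*(-668))*(279167 - 101530) = (-262744 - 668/3)*177637 = -788900/3*177637 = -140137829300/3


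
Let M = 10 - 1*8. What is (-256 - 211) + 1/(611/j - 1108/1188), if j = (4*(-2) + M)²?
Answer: -8897497/19055 ≈ -466.94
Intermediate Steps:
M = 2 (M = 10 - 8 = 2)
j = 36 (j = (4*(-2) + 2)² = (-8 + 2)² = (-6)² = 36)
(-256 - 211) + 1/(611/j - 1108/1188) = (-256 - 211) + 1/(611/36 - 1108/1188) = -467 + 1/(611*(1/36) - 1108*1/1188) = -467 + 1/(611/36 - 277/297) = -467 + 1/(19055/1188) = -467 + 1188/19055 = -8897497/19055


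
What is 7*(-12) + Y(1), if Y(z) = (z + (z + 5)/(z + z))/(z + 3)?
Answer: -83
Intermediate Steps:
Y(z) = (z + (5 + z)/(2*z))/(3 + z) (Y(z) = (z + (5 + z)/((2*z)))/(3 + z) = (z + (5 + z)*(1/(2*z)))/(3 + z) = (z + (5 + z)/(2*z))/(3 + z))
7*(-12) + Y(1) = 7*(-12) + (½)*(5 + 1 + 2*1²)/(1*(3 + 1)) = -84 + (½)*1*(5 + 1 + 2*1)/4 = -84 + (½)*1*(¼)*(5 + 1 + 2) = -84 + (½)*1*(¼)*8 = -84 + 1 = -83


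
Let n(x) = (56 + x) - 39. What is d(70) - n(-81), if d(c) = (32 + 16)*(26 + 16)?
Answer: 2080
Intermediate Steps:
n(x) = 17 + x
d(c) = 2016 (d(c) = 48*42 = 2016)
d(70) - n(-81) = 2016 - (17 - 81) = 2016 - 1*(-64) = 2016 + 64 = 2080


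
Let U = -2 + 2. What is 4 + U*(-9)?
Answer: 4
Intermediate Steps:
U = 0
4 + U*(-9) = 4 + 0*(-9) = 4 + 0 = 4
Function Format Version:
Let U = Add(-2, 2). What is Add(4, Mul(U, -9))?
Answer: 4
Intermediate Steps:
U = 0
Add(4, Mul(U, -9)) = Add(4, Mul(0, -9)) = Add(4, 0) = 4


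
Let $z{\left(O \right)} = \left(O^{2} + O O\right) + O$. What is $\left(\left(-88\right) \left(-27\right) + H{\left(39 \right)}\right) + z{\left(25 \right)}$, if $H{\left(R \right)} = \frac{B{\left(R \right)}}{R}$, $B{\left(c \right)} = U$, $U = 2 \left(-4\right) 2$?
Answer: $\frac{142373}{39} \approx 3650.6$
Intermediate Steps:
$U = -16$ ($U = \left(-8\right) 2 = -16$)
$B{\left(c \right)} = -16$
$z{\left(O \right)} = O + 2 O^{2}$ ($z{\left(O \right)} = \left(O^{2} + O^{2}\right) + O = 2 O^{2} + O = O + 2 O^{2}$)
$H{\left(R \right)} = - \frac{16}{R}$
$\left(\left(-88\right) \left(-27\right) + H{\left(39 \right)}\right) + z{\left(25 \right)} = \left(\left(-88\right) \left(-27\right) - \frac{16}{39}\right) + 25 \left(1 + 2 \cdot 25\right) = \left(2376 - \frac{16}{39}\right) + 25 \left(1 + 50\right) = \left(2376 - \frac{16}{39}\right) + 25 \cdot 51 = \frac{92648}{39} + 1275 = \frac{142373}{39}$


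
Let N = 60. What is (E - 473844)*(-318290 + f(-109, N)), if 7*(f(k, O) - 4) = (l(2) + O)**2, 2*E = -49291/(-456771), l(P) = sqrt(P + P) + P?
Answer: 160446050579438207/1065799 ≈ 1.5054e+11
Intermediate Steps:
l(P) = P + sqrt(2)*sqrt(P) (l(P) = sqrt(2*P) + P = sqrt(2)*sqrt(P) + P = P + sqrt(2)*sqrt(P))
E = 49291/913542 (E = (-49291/(-456771))/2 = (-49291*(-1/456771))/2 = (1/2)*(49291/456771) = 49291/913542 ≈ 0.053956)
f(k, O) = 4 + (4 + O)**2/7 (f(k, O) = 4 + ((2 + sqrt(2)*sqrt(2)) + O)**2/7 = 4 + ((2 + 2) + O)**2/7 = 4 + (4 + O)**2/7)
(E - 473844)*(-318290 + f(-109, N)) = (49291/913542 - 473844)*(-318290 + (4 + (4 + 60)**2/7)) = -432876346157*(-318290 + (4 + (1/7)*64**2))/913542 = -432876346157*(-318290 + (4 + (1/7)*4096))/913542 = -432876346157*(-318290 + (4 + 4096/7))/913542 = -432876346157*(-318290 + 4124/7)/913542 = -432876346157/913542*(-2223906/7) = 160446050579438207/1065799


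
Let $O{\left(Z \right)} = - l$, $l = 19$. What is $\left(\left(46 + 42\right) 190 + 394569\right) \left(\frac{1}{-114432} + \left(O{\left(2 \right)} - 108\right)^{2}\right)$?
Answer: $\frac{759105301504103}{114432} \approx 6.6337 \cdot 10^{9}$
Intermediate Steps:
$O{\left(Z \right)} = -19$ ($O{\left(Z \right)} = \left(-1\right) 19 = -19$)
$\left(\left(46 + 42\right) 190 + 394569\right) \left(\frac{1}{-114432} + \left(O{\left(2 \right)} - 108\right)^{2}\right) = \left(\left(46 + 42\right) 190 + 394569\right) \left(\frac{1}{-114432} + \left(-19 - 108\right)^{2}\right) = \left(88 \cdot 190 + 394569\right) \left(- \frac{1}{114432} + \left(-127\right)^{2}\right) = \left(16720 + 394569\right) \left(- \frac{1}{114432} + 16129\right) = 411289 \cdot \frac{1845673727}{114432} = \frac{759105301504103}{114432}$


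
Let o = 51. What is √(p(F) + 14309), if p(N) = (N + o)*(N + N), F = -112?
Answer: √27973 ≈ 167.25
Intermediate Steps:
p(N) = 2*N*(51 + N) (p(N) = (N + 51)*(N + N) = (51 + N)*(2*N) = 2*N*(51 + N))
√(p(F) + 14309) = √(2*(-112)*(51 - 112) + 14309) = √(2*(-112)*(-61) + 14309) = √(13664 + 14309) = √27973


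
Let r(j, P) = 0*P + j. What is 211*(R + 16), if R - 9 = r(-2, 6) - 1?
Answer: 4642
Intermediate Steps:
r(j, P) = j (r(j, P) = 0 + j = j)
R = 6 (R = 9 + (-2 - 1) = 9 - 3 = 6)
211*(R + 16) = 211*(6 + 16) = 211*22 = 4642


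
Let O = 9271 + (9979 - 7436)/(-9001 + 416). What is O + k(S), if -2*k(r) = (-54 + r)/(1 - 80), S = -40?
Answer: 6287126873/678215 ≈ 9270.1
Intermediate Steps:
k(r) = -27/79 + r/158 (k(r) = -(-54 + r)/(2*(1 - 80)) = -(-54 + r)/(2*(-79)) = -(-54 + r)*(-1)/(2*79) = -(54/79 - r/79)/2 = -27/79 + r/158)
O = 79588992/8585 (O = 9271 + 2543/(-8585) = 9271 + 2543*(-1/8585) = 9271 - 2543/8585 = 79588992/8585 ≈ 9270.7)
O + k(S) = 79588992/8585 + (-27/79 + (1/158)*(-40)) = 79588992/8585 + (-27/79 - 20/79) = 79588992/8585 - 47/79 = 6287126873/678215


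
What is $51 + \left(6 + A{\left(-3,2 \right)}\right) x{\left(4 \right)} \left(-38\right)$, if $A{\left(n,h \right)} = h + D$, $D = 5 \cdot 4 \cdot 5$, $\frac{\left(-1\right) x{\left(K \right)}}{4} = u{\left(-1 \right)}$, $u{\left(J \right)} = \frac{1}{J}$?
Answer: $-16365$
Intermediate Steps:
$x{\left(K \right)} = 4$ ($x{\left(K \right)} = - \frac{4}{-1} = \left(-4\right) \left(-1\right) = 4$)
$D = 100$ ($D = 20 \cdot 5 = 100$)
$A{\left(n,h \right)} = 100 + h$ ($A{\left(n,h \right)} = h + 100 = 100 + h$)
$51 + \left(6 + A{\left(-3,2 \right)}\right) x{\left(4 \right)} \left(-38\right) = 51 + \left(6 + \left(100 + 2\right)\right) 4 \left(-38\right) = 51 + \left(6 + 102\right) 4 \left(-38\right) = 51 + 108 \cdot 4 \left(-38\right) = 51 + 432 \left(-38\right) = 51 - 16416 = -16365$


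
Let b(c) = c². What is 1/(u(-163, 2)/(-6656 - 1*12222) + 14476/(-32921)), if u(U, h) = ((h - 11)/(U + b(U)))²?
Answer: -764277685103304/336067670171327 ≈ -2.2742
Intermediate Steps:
u(U, h) = (-11 + h)²/(U + U²)² (u(U, h) = ((h - 11)/(U + U²))² = ((-11 + h)/(U + U²))² = (-11 + h)²/(U + U²)²)
1/(u(-163, 2)/(-6656 - 1*12222) + 14476/(-32921)) = 1/(((-11 + 2)²/((-163)²*(1 - 163)²))/(-6656 - 1*12222) + 14476/(-32921)) = 1/(((1/26569)*(-9)²/(-162)²)/(-6656 - 12222) + 14476*(-1/32921)) = 1/(((1/26569)*(1/26244)*81)/(-18878) - 2068/4703) = 1/((1/8608356)*(-1/18878) - 2068/4703) = 1/(-1/162508544568 - 2068/4703) = 1/(-336067670171327/764277685103304) = -764277685103304/336067670171327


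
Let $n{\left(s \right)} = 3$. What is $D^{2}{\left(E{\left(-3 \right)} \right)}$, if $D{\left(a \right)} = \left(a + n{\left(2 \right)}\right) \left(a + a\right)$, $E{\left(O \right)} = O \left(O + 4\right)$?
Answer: $0$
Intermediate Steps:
$E{\left(O \right)} = O \left(4 + O\right)$
$D{\left(a \right)} = 2 a \left(3 + a\right)$ ($D{\left(a \right)} = \left(a + 3\right) \left(a + a\right) = \left(3 + a\right) 2 a = 2 a \left(3 + a\right)$)
$D^{2}{\left(E{\left(-3 \right)} \right)} = \left(2 \left(- 3 \left(4 - 3\right)\right) \left(3 - 3 \left(4 - 3\right)\right)\right)^{2} = \left(2 \left(\left(-3\right) 1\right) \left(3 - 3\right)\right)^{2} = \left(2 \left(-3\right) \left(3 - 3\right)\right)^{2} = \left(2 \left(-3\right) 0\right)^{2} = 0^{2} = 0$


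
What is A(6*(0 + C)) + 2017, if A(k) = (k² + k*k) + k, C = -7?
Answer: 5503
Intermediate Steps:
A(k) = k + 2*k² (A(k) = (k² + k²) + k = 2*k² + k = k + 2*k²)
A(6*(0 + C)) + 2017 = (6*(0 - 7))*(1 + 2*(6*(0 - 7))) + 2017 = (6*(-7))*(1 + 2*(6*(-7))) + 2017 = -42*(1 + 2*(-42)) + 2017 = -42*(1 - 84) + 2017 = -42*(-83) + 2017 = 3486 + 2017 = 5503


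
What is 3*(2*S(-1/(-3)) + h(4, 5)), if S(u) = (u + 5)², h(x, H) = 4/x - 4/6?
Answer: 515/3 ≈ 171.67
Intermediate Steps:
h(x, H) = -⅔ + 4/x (h(x, H) = 4/x - 4*⅙ = 4/x - ⅔ = -⅔ + 4/x)
S(u) = (5 + u)²
3*(2*S(-1/(-3)) + h(4, 5)) = 3*(2*(5 - 1/(-3))² + (-⅔ + 4/4)) = 3*(2*(5 - 1*(-⅓))² + (-⅔ + 4*(¼))) = 3*(2*(5 + ⅓)² + (-⅔ + 1)) = 3*(2*(16/3)² + ⅓) = 3*(2*(256/9) + ⅓) = 3*(512/9 + ⅓) = 3*(515/9) = 515/3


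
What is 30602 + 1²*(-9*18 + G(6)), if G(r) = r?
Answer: 30446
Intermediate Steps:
30602 + 1²*(-9*18 + G(6)) = 30602 + 1²*(-9*18 + 6) = 30602 + 1*(-162 + 6) = 30602 + 1*(-156) = 30602 - 156 = 30446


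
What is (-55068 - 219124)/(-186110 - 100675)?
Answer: 274192/286785 ≈ 0.95609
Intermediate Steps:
(-55068 - 219124)/(-186110 - 100675) = -274192/(-286785) = -274192*(-1/286785) = 274192/286785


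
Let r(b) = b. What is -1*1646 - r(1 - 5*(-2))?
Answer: -1657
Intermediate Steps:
-1*1646 - r(1 - 5*(-2)) = -1*1646 - (1 - 5*(-2)) = -1646 - (1 + 10) = -1646 - 1*11 = -1646 - 11 = -1657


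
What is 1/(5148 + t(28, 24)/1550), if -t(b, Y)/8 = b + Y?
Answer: 775/3989492 ≈ 0.00019426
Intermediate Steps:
t(b, Y) = -8*Y - 8*b (t(b, Y) = -8*(b + Y) = -8*(Y + b) = -8*Y - 8*b)
1/(5148 + t(28, 24)/1550) = 1/(5148 + (-8*24 - 8*28)/1550) = 1/(5148 + (-192 - 224)*(1/1550)) = 1/(5148 - 416*1/1550) = 1/(5148 - 208/775) = 1/(3989492/775) = 775/3989492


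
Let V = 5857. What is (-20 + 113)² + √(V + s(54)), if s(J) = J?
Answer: 8649 + √5911 ≈ 8725.9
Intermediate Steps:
(-20 + 113)² + √(V + s(54)) = (-20 + 113)² + √(5857 + 54) = 93² + √5911 = 8649 + √5911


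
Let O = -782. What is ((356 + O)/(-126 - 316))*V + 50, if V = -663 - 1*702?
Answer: -21515/17 ≈ -1265.6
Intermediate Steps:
V = -1365 (V = -663 - 702 = -1365)
((356 + O)/(-126 - 316))*V + 50 = ((356 - 782)/(-126 - 316))*(-1365) + 50 = -426/(-442)*(-1365) + 50 = -426*(-1/442)*(-1365) + 50 = (213/221)*(-1365) + 50 = -22365/17 + 50 = -21515/17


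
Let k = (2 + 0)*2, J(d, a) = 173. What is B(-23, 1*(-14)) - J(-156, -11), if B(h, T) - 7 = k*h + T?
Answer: -272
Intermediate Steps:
k = 4 (k = 2*2 = 4)
B(h, T) = 7 + T + 4*h (B(h, T) = 7 + (4*h + T) = 7 + (T + 4*h) = 7 + T + 4*h)
B(-23, 1*(-14)) - J(-156, -11) = (7 + 1*(-14) + 4*(-23)) - 1*173 = (7 - 14 - 92) - 173 = -99 - 173 = -272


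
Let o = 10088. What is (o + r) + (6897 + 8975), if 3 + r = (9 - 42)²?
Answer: 27046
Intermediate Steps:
r = 1086 (r = -3 + (9 - 42)² = -3 + (-33)² = -3 + 1089 = 1086)
(o + r) + (6897 + 8975) = (10088 + 1086) + (6897 + 8975) = 11174 + 15872 = 27046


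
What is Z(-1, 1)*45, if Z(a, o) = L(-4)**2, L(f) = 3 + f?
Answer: 45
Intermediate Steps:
Z(a, o) = 1 (Z(a, o) = (3 - 4)**2 = (-1)**2 = 1)
Z(-1, 1)*45 = 1*45 = 45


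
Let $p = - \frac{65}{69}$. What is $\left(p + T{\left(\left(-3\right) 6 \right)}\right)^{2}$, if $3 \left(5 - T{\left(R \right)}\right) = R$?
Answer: $\frac{481636}{4761} \approx 101.16$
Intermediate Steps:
$T{\left(R \right)} = 5 - \frac{R}{3}$
$p = - \frac{65}{69}$ ($p = \left(-65\right) \frac{1}{69} = - \frac{65}{69} \approx -0.94203$)
$\left(p + T{\left(\left(-3\right) 6 \right)}\right)^{2} = \left(- \frac{65}{69} - \left(-5 + \frac{\left(-3\right) 6}{3}\right)\right)^{2} = \left(- \frac{65}{69} + \left(5 - -6\right)\right)^{2} = \left(- \frac{65}{69} + \left(5 + 6\right)\right)^{2} = \left(- \frac{65}{69} + 11\right)^{2} = \left(\frac{694}{69}\right)^{2} = \frac{481636}{4761}$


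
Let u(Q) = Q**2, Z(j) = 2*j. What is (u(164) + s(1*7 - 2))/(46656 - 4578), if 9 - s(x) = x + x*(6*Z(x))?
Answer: 13300/21039 ≈ 0.63216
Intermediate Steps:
s(x) = 9 - x - 12*x**2 (s(x) = 9 - (x + x*(6*(2*x))) = 9 - (x + x*(12*x)) = 9 - (x + 12*x**2) = 9 + (-x - 12*x**2) = 9 - x - 12*x**2)
(u(164) + s(1*7 - 2))/(46656 - 4578) = (164**2 + (9 - (1*7 - 2) - 12*(1*7 - 2)**2))/(46656 - 4578) = (26896 + (9 - (7 - 2) - 12*(7 - 2)**2))/42078 = (26896 + (9 - 1*5 - 12*5**2))*(1/42078) = (26896 + (9 - 5 - 12*25))*(1/42078) = (26896 + (9 - 5 - 300))*(1/42078) = (26896 - 296)*(1/42078) = 26600*(1/42078) = 13300/21039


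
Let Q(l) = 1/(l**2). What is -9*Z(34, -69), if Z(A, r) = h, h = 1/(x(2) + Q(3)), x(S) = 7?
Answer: -81/64 ≈ -1.2656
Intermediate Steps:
Q(l) = l**(-2)
h = 9/64 (h = 1/(7 + 3**(-2)) = 1/(7 + 1/9) = 1/(64/9) = 9/64 ≈ 0.14063)
Z(A, r) = 9/64
-9*Z(34, -69) = -9*9/64 = -81/64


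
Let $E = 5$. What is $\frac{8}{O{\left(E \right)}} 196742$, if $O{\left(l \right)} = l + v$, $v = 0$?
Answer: $\frac{1573936}{5} \approx 3.1479 \cdot 10^{5}$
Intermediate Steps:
$O{\left(l \right)} = l$ ($O{\left(l \right)} = l + 0 = l$)
$\frac{8}{O{\left(E \right)}} 196742 = \frac{8}{5} \cdot 196742 = \frac{1573936}{5}$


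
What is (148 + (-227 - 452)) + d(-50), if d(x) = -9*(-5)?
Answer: -486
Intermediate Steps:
d(x) = 45
(148 + (-227 - 452)) + d(-50) = (148 + (-227 - 452)) + 45 = (148 - 679) + 45 = -531 + 45 = -486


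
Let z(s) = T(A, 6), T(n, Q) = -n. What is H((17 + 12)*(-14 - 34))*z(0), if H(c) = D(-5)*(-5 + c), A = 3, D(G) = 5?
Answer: 20955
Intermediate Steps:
z(s) = -3 (z(s) = -1*3 = -3)
H(c) = -25 + 5*c (H(c) = 5*(-5 + c) = -25 + 5*c)
H((17 + 12)*(-14 - 34))*z(0) = (-25 + 5*((17 + 12)*(-14 - 34)))*(-3) = (-25 + 5*(29*(-48)))*(-3) = (-25 + 5*(-1392))*(-3) = (-25 - 6960)*(-3) = -6985*(-3) = 20955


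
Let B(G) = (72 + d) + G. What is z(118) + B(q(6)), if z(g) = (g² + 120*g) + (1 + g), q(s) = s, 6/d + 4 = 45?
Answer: 1159527/41 ≈ 28281.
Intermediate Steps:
d = 6/41 (d = 6/(-4 + 45) = 6/41 ≈ 0.14634)
z(g) = 1 + g² + 121*g
B(G) = 2958/41 + G (B(G) = (72 + 6/41) + G = 2958/41 + G)
z(118) + B(q(6)) = (1 + 118² + 121*118) + (2958/41 + 6) = (1 + 13924 + 14278) + 3204/41 = 28203 + 3204/41 = 1159527/41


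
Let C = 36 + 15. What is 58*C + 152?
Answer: 3110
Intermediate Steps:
C = 51
58*C + 152 = 58*51 + 152 = 2958 + 152 = 3110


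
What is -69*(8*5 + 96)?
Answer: -9384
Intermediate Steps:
-69*(8*5 + 96) = -69*(40 + 96) = -69*136 = -9384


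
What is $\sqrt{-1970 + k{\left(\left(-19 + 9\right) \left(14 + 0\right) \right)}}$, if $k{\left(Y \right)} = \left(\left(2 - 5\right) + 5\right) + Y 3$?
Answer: $2 i \sqrt{597} \approx 48.867 i$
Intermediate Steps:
$k{\left(Y \right)} = 2 + 3 Y$ ($k{\left(Y \right)} = \left(-3 + 5\right) + 3 Y = 2 + 3 Y$)
$\sqrt{-1970 + k{\left(\left(-19 + 9\right) \left(14 + 0\right) \right)}} = \sqrt{-1970 + \left(2 + 3 \left(-19 + 9\right) \left(14 + 0\right)\right)} = \sqrt{-1970 + \left(2 + 3 \left(\left(-10\right) 14\right)\right)} = \sqrt{-1970 + \left(2 + 3 \left(-140\right)\right)} = \sqrt{-1970 + \left(2 - 420\right)} = \sqrt{-1970 - 418} = \sqrt{-2388} = 2 i \sqrt{597}$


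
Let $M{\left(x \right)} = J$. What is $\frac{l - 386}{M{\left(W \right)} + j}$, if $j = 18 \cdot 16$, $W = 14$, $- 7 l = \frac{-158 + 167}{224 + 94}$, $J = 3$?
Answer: $- \frac{286415}{215922} \approx -1.3265$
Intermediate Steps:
$l = - \frac{3}{742}$ ($l = - \frac{\left(-158 + 167\right) \frac{1}{224 + 94}}{7} = - \frac{9 \cdot \frac{1}{318}}{7} = \left(- \frac{1}{7}\right) \frac{3}{106} = - \frac{3}{742} \approx -0.0040431$)
$j = 288$
$M{\left(x \right)} = 3$
$\frac{l - 386}{M{\left(W \right)} + j} = \frac{- \frac{3}{742} - 386}{3 + 288} = - \frac{286415}{742 \cdot 291} = \left(- \frac{286415}{742}\right) \frac{1}{291} = - \frac{286415}{215922}$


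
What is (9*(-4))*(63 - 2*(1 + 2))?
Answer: -2052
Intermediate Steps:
(9*(-4))*(63 - 2*(1 + 2)) = -36*(63 - 2*3) = -36*(63 - 6) = -36*57 = -2052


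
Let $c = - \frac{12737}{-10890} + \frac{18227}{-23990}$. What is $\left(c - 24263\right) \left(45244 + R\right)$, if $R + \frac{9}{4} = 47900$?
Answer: $- \frac{7871879187288623}{3483348} \approx -2.2599 \cdot 10^{9}$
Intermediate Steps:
$R = \frac{191591}{4}$ ($R = - \frac{9}{4} + 47900 = \frac{191591}{4} \approx 47898.0$)
$c = \frac{1070686}{2612511}$ ($c = \left(-12737\right) \left(- \frac{1}{10890}\right) + 18227 \left(- \frac{1}{23990}\right) = \frac{12737}{10890} - \frac{18227}{23990} = \frac{1070686}{2612511} \approx 0.40983$)
$\left(c - 24263\right) \left(45244 + R\right) = \left(\frac{1070686}{2612511} - 24263\right) \left(45244 + \frac{191591}{4}\right) = \left(- \frac{63386283707}{2612511}\right) \frac{372567}{4} = - \frac{7871879187288623}{3483348}$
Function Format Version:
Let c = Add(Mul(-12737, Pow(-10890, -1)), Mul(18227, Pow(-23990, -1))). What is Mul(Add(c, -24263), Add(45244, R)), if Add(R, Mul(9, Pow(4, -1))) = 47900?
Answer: Rational(-7871879187288623, 3483348) ≈ -2.2599e+9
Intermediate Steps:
R = Rational(191591, 4) (R = Add(Rational(-9, 4), 47900) = Rational(191591, 4) ≈ 47898.)
c = Rational(1070686, 2612511) (c = Add(Mul(-12737, Rational(-1, 10890)), Mul(18227, Rational(-1, 23990))) = Add(Rational(12737, 10890), Rational(-18227, 23990)) = Rational(1070686, 2612511) ≈ 0.40983)
Mul(Add(c, -24263), Add(45244, R)) = Mul(Add(Rational(1070686, 2612511), -24263), Add(45244, Rational(191591, 4))) = Mul(Rational(-63386283707, 2612511), Rational(372567, 4)) = Rational(-7871879187288623, 3483348)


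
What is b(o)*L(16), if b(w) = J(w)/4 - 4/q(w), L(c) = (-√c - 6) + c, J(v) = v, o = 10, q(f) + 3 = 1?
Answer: 27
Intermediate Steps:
q(f) = -2 (q(f) = -3 + 1 = -2)
L(c) = -6 + c - √c (L(c) = (-6 - √c) + c = -6 + c - √c)
b(w) = 2 + w/4 (b(w) = w/4 - 4/(-2) = w*(¼) - 4*(-½) = w/4 + 2 = 2 + w/4)
b(o)*L(16) = (2 + (¼)*10)*(-6 + 16 - √16) = (2 + 5/2)*(-6 + 16 - 1*4) = 9*(-6 + 16 - 4)/2 = (9/2)*6 = 27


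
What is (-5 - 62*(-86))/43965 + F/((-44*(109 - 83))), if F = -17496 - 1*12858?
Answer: 670303849/25147980 ≈ 26.654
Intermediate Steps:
F = -30354 (F = -17496 - 12858 = -30354)
(-5 - 62*(-86))/43965 + F/((-44*(109 - 83))) = (-5 - 62*(-86))/43965 - 30354*(-1/(44*(109 - 83))) = (-5 + 5332)*(1/43965) - 30354/((-44*26)) = 5327*(1/43965) - 30354/(-1144) = 5327/43965 - 30354*(-1/1144) = 5327/43965 + 15177/572 = 670303849/25147980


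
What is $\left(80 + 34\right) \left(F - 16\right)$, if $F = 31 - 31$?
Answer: $-1824$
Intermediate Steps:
$F = 0$
$\left(80 + 34\right) \left(F - 16\right) = \left(80 + 34\right) \left(0 - 16\right) = 114 \left(-16\right) = -1824$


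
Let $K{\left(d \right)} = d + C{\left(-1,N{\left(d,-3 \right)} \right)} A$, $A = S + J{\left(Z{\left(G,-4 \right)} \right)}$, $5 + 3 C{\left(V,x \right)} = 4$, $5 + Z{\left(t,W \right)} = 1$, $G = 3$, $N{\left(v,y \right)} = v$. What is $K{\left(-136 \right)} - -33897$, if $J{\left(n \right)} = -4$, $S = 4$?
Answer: $33761$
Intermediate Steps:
$Z{\left(t,W \right)} = -4$ ($Z{\left(t,W \right)} = -5 + 1 = -4$)
$C{\left(V,x \right)} = - \frac{1}{3}$ ($C{\left(V,x \right)} = - \frac{5}{3} + \frac{1}{3} \cdot 4 = - \frac{5}{3} + \frac{4}{3} = - \frac{1}{3}$)
$A = 0$ ($A = 4 - 4 = 0$)
$K{\left(d \right)} = d$ ($K{\left(d \right)} = d - 0 = d + 0 = d$)
$K{\left(-136 \right)} - -33897 = -136 - -33897 = -136 + 33897 = 33761$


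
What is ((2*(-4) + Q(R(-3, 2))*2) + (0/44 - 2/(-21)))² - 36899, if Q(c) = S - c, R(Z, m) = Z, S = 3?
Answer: -16265063/441 ≈ -36882.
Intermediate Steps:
Q(c) = 3 - c
((2*(-4) + Q(R(-3, 2))*2) + (0/44 - 2/(-21)))² - 36899 = ((2*(-4) + (3 - 1*(-3))*2) + (0/44 - 2/(-21)))² - 36899 = ((-8 + (3 + 3)*2) + (0*(1/44) - 2*(-1/21)))² - 36899 = ((-8 + 6*2) + (0 + 2/21))² - 36899 = ((-8 + 12) + 2/21)² - 36899 = (4 + 2/21)² - 36899 = (86/21)² - 36899 = 7396/441 - 36899 = -16265063/441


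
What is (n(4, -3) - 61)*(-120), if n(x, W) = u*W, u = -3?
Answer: 6240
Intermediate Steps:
n(x, W) = -3*W
(n(4, -3) - 61)*(-120) = (-3*(-3) - 61)*(-120) = (9 - 61)*(-120) = -52*(-120) = 6240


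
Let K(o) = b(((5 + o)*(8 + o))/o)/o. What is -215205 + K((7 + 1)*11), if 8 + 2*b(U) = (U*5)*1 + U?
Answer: -26039392/121 ≈ -2.1520e+5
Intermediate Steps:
b(U) = -4 + 3*U (b(U) = -4 + ((U*5)*1 + U)/2 = -4 + ((5*U)*1 + U)/2 = -4 + (5*U + U)/2 = -4 + (6*U)/2 = -4 + 3*U)
K(o) = (-4 + 3*(5 + o)*(8 + o)/o)/o (K(o) = (-4 + 3*(((5 + o)*(8 + o))/o))/o = (-4 + 3*((5 + o)*(8 + o)/o))/o = (-4 + 3*(5 + o)*(8 + o)/o)/o)
-215205 + K((7 + 1)*11) = -215205 + (3 + 35/(((7 + 1)*11)) + 120/((7 + 1)*11)²) = -215205 + (3 + 35/((8*11)) + 120/(8*11)²) = -215205 + (3 + 35/88 + 120/88²) = -215205 + (3 + 35*(1/88) + 120*(1/7744)) = -215205 + (3 + 35/88 + 15/968) = -215205 + 413/121 = -26039392/121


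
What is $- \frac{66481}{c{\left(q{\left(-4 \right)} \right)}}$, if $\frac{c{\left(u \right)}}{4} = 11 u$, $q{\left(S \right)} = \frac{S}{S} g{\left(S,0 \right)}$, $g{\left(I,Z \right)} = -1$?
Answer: $\frac{66481}{44} \approx 1510.9$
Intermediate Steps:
$q{\left(S \right)} = -1$ ($q{\left(S \right)} = \frac{S}{S} \left(-1\right) = 1 \left(-1\right) = -1$)
$c{\left(u \right)} = 44 u$ ($c{\left(u \right)} = 4 \cdot 11 u = 44 u$)
$- \frac{66481}{c{\left(q{\left(-4 \right)} \right)}} = - \frac{66481}{44 \left(-1\right)} = - \frac{66481}{-44} = \left(-66481\right) \left(- \frac{1}{44}\right) = \frac{66481}{44}$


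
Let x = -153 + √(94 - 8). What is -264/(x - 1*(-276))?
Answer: -32472/15043 + 264*√86/15043 ≈ -1.9959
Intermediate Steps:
x = -153 + √86 ≈ -143.73
-264/(x - 1*(-276)) = -264/((-153 + √86) - 1*(-276)) = -264/((-153 + √86) + 276) = -264/(123 + √86)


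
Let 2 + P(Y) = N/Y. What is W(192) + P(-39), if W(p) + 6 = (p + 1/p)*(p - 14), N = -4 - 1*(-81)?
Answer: 42640357/1248 ≈ 34167.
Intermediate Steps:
N = 77 (N = -4 + 81 = 77)
P(Y) = -2 + 77/Y
W(p) = -6 + (-14 + p)*(p + 1/p) (W(p) = -6 + (p + 1/p)*(p - 14) = -6 + (p + 1/p)*(-14 + p) = -6 + (-14 + p)*(p + 1/p))
W(192) + P(-39) = (-5 + 192² - 14*192 - 14/192) + (-2 + 77/(-39)) = (-5 + 36864 - 2688 - 14*1/192) + (-2 + 77*(-1/39)) = (-5 + 36864 - 2688 - 7/96) + (-2 - 77/39) = 3280409/96 - 155/39 = 42640357/1248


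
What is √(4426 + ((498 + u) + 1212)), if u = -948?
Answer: 2*√1297 ≈ 72.028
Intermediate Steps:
√(4426 + ((498 + u) + 1212)) = √(4426 + ((498 - 948) + 1212)) = √(4426 + (-450 + 1212)) = √(4426 + 762) = √5188 = 2*√1297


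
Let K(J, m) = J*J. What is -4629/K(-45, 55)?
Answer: -1543/675 ≈ -2.2859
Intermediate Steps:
K(J, m) = J²
-4629/K(-45, 55) = -4629/((-45)²) = -4629/2025 = -4629*1/2025 = -1543/675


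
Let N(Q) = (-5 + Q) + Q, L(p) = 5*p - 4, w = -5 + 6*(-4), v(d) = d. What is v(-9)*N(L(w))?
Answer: 2727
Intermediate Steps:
w = -29 (w = -5 - 24 = -29)
L(p) = -4 + 5*p
N(Q) = -5 + 2*Q
v(-9)*N(L(w)) = -9*(-5 + 2*(-4 + 5*(-29))) = -9*(-5 + 2*(-4 - 145)) = -9*(-5 + 2*(-149)) = -9*(-5 - 298) = -9*(-303) = 2727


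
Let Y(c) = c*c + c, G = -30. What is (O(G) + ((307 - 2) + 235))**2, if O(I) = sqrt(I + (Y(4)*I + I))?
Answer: 290940 + 2160*I*sqrt(165) ≈ 2.9094e+5 + 27746.0*I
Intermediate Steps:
Y(c) = c + c**2 (Y(c) = c**2 + c = c + c**2)
O(I) = sqrt(22)*sqrt(I) (O(I) = sqrt(I + ((4*(1 + 4))*I + I)) = sqrt(I + ((4*5)*I + I)) = sqrt(I + (20*I + I)) = sqrt(I + 21*I) = sqrt(22*I) = sqrt(22)*sqrt(I))
(O(G) + ((307 - 2) + 235))**2 = (sqrt(22)*sqrt(-30) + ((307 - 2) + 235))**2 = (sqrt(22)*(I*sqrt(30)) + (305 + 235))**2 = (2*I*sqrt(165) + 540)**2 = (540 + 2*I*sqrt(165))**2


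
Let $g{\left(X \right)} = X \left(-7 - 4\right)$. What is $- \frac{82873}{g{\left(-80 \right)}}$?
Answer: $- \frac{82873}{880} \approx -94.174$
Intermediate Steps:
$g{\left(X \right)} = - 11 X$ ($g{\left(X \right)} = X \left(-11\right) = - 11 X$)
$- \frac{82873}{g{\left(-80 \right)}} = - \frac{82873}{\left(-11\right) \left(-80\right)} = - \frac{82873}{880}$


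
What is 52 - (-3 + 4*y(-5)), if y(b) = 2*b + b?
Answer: 115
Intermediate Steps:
y(b) = 3*b
52 - (-3 + 4*y(-5)) = 52 - (-3 + 4*(3*(-5))) = 52 - (-3 + 4*(-15)) = 52 - (-3 - 60) = 52 - 1*(-63) = 52 + 63 = 115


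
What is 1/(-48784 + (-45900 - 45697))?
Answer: -1/140381 ≈ -7.1235e-6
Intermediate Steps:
1/(-48784 + (-45900 - 45697)) = 1/(-48784 - 91597) = 1/(-140381) = -1/140381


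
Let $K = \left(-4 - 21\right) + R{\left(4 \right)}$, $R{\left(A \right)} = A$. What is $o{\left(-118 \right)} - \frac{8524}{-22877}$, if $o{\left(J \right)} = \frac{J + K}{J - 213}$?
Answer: $\frac{6001347}{7572287} \approx 0.79254$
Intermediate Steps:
$K = -21$ ($K = \left(-4 - 21\right) + 4 = -25 + 4 = -21$)
$o{\left(J \right)} = \frac{-21 + J}{-213 + J}$ ($o{\left(J \right)} = \frac{J - 21}{J - 213} = \frac{-21 + J}{-213 + J}$)
$o{\left(-118 \right)} - \frac{8524}{-22877} = \frac{-21 - 118}{-213 - 118} - \frac{8524}{-22877} = \frac{1}{-331} \left(-139\right) - - \frac{8524}{22877} = \left(- \frac{1}{331}\right) \left(-139\right) + \frac{8524}{22877} = \frac{139}{331} + \frac{8524}{22877} = \frac{6001347}{7572287}$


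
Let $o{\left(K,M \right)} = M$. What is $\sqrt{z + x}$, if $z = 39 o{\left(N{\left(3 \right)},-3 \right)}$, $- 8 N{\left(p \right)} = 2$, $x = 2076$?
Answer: $\sqrt{1959} \approx 44.261$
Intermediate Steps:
$N{\left(p \right)} = - \frac{1}{4}$ ($N{\left(p \right)} = \left(- \frac{1}{8}\right) 2 = - \frac{1}{4}$)
$z = -117$ ($z = 39 \left(-3\right) = -117$)
$\sqrt{z + x} = \sqrt{-117 + 2076} = \sqrt{1959}$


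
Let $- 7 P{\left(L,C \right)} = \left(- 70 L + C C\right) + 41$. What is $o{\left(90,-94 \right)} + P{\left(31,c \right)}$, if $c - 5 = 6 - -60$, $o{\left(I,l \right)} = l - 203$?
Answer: $-713$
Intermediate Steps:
$o{\left(I,l \right)} = -203 + l$
$c = 71$ ($c = 5 + \left(6 - -60\right) = 5 + \left(6 + 60\right) = 5 + 66 = 71$)
$P{\left(L,C \right)} = - \frac{41}{7} + 10 L - \frac{C^{2}}{7}$ ($P{\left(L,C \right)} = - \frac{\left(- 70 L + C C\right) + 41}{7} = - \frac{\left(- 70 L + C^{2}\right) + 41}{7} = - \frac{\left(C^{2} - 70 L\right) + 41}{7} = - \frac{41 + C^{2} - 70 L}{7} = - \frac{41}{7} + 10 L - \frac{C^{2}}{7}$)
$o{\left(90,-94 \right)} + P{\left(31,c \right)} = \left(-203 - 94\right) - \left(- \frac{2129}{7} + \frac{5041}{7}\right) = -297 - 416 = -713$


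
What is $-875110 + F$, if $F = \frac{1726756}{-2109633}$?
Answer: $- \frac{1846162661386}{2109633} \approx -8.7511 \cdot 10^{5}$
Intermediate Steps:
$F = - \frac{1726756}{2109633}$ ($F = 1726756 \left(- \frac{1}{2109633}\right) = - \frac{1726756}{2109633} \approx -0.81851$)
$-875110 + F = -875110 - \frac{1726756}{2109633} = - \frac{1846162661386}{2109633}$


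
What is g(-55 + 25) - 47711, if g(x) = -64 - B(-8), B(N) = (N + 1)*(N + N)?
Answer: -47887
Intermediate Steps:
B(N) = 2*N*(1 + N) (B(N) = (1 + N)*(2*N) = 2*N*(1 + N))
g(x) = -176 (g(x) = -64 - 2*(-8)*(1 - 8) = -64 - 2*(-8)*(-7) = -64 - 1*112 = -64 - 112 = -176)
g(-55 + 25) - 47711 = -176 - 47711 = -47887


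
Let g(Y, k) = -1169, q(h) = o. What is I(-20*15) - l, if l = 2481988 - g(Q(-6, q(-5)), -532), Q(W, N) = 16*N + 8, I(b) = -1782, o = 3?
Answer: -2484939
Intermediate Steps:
q(h) = 3
Q(W, N) = 8 + 16*N
l = 2483157 (l = 2481988 - 1*(-1169) = 2481988 + 1169 = 2483157)
I(-20*15) - l = -1782 - 1*2483157 = -1782 - 2483157 = -2484939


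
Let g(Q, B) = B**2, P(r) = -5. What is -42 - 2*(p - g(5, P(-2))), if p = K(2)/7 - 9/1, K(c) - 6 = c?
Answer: 166/7 ≈ 23.714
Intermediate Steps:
K(c) = 6 + c
p = -55/7 (p = (6 + 2)/7 - 9/1 = 8*(1/7) - 9*1 = 8/7 - 9 = -55/7 ≈ -7.8571)
-42 - 2*(p - g(5, P(-2))) = -42 - 2*(-55/7 - 1*(-5)**2) = -42 - 2*(-55/7 - 1*25) = -42 - 2*(-55/7 - 25) = -42 - 2*(-230/7) = -42 + 460/7 = 166/7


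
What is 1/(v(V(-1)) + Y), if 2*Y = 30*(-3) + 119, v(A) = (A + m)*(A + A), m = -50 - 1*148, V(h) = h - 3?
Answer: 2/3261 ≈ 0.00061331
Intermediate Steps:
V(h) = -3 + h
m = -198 (m = -50 - 148 = -198)
v(A) = 2*A*(-198 + A) (v(A) = (A - 198)*(A + A) = (-198 + A)*(2*A) = 2*A*(-198 + A))
Y = 29/2 (Y = (30*(-3) + 119)/2 = (-90 + 119)/2 = (1/2)*29 = 29/2 ≈ 14.500)
1/(v(V(-1)) + Y) = 1/(2*(-3 - 1)*(-198 + (-3 - 1)) + 29/2) = 1/(2*(-4)*(-198 - 4) + 29/2) = 1/(2*(-4)*(-202) + 29/2) = 1/(1616 + 29/2) = 1/(3261/2) = 2/3261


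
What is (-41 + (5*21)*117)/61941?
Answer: 12244/61941 ≈ 0.19767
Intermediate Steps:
(-41 + (5*21)*117)/61941 = (-41 + 105*117)*(1/61941) = (-41 + 12285)*(1/61941) = 12244*(1/61941) = 12244/61941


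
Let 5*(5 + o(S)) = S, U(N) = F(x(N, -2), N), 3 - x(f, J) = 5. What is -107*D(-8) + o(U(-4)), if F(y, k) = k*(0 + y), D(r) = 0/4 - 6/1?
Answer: 3193/5 ≈ 638.60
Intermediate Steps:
x(f, J) = -2 (x(f, J) = 3 - 1*5 = 3 - 5 = -2)
D(r) = -6 (D(r) = 0*(¼) - 6*1 = 0 - 6 = -6)
F(y, k) = k*y
U(N) = -2*N (U(N) = N*(-2) = -2*N)
o(S) = -5 + S/5
-107*D(-8) + o(U(-4)) = -107*(-6) + (-5 + (-2*(-4))/5) = 642 + (-5 + (⅕)*8) = 642 + (-5 + 8/5) = 642 - 17/5 = 3193/5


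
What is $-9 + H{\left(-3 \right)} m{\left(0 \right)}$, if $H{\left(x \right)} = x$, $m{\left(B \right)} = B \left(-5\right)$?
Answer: $-9$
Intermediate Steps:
$m{\left(B \right)} = - 5 B$
$-9 + H{\left(-3 \right)} m{\left(0 \right)} = -9 - 3 \left(\left(-5\right) 0\right) = -9 - 0 = -9 + 0 = -9$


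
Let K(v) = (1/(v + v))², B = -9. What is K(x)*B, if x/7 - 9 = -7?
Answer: -9/784 ≈ -0.011480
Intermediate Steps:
x = 14 (x = 63 + 7*(-7) = 63 - 49 = 14)
K(v) = 1/(4*v²) (K(v) = (1/(2*v))² = 1/(4*v²))
K(x)*B = ((¼)/14²)*(-9) = ((¼)*(1/196))*(-9) = (1/784)*(-9) = -9/784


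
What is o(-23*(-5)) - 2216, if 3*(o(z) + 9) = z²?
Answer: 6550/3 ≈ 2183.3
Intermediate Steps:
o(z) = -9 + z²/3
o(-23*(-5)) - 2216 = (-9 + (-23*(-5))²/3) - 2216 = (-9 + (⅓)*115²) - 2216 = (-9 + (⅓)*13225) - 2216 = (-9 + 13225/3) - 2216 = 13198/3 - 2216 = 6550/3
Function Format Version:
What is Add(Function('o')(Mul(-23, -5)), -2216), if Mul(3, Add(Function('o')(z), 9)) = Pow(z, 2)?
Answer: Rational(6550, 3) ≈ 2183.3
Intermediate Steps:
Function('o')(z) = Add(-9, Mul(Rational(1, 3), Pow(z, 2)))
Add(Function('o')(Mul(-23, -5)), -2216) = Add(Add(-9, Mul(Rational(1, 3), Pow(Mul(-23, -5), 2))), -2216) = Add(Add(-9, Mul(Rational(1, 3), Pow(115, 2))), -2216) = Add(Add(-9, Mul(Rational(1, 3), 13225)), -2216) = Add(Add(-9, Rational(13225, 3)), -2216) = Add(Rational(13198, 3), -2216) = Rational(6550, 3)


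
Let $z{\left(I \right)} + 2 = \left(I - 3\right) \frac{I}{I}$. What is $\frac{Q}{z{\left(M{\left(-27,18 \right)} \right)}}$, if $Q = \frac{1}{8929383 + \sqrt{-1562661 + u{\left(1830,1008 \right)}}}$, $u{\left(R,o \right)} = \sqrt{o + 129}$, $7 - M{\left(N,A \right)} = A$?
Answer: $- \frac{8929383 - i \sqrt{1562661 - \sqrt{1137}}}{16 \left(79733882323350 - \sqrt{1137}\right)} \approx -6.9994 \cdot 10^{-9} + 9.7986 \cdot 10^{-13} i$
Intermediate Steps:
$M{\left(N,A \right)} = 7 - A$
$u{\left(R,o \right)} = \sqrt{129 + o}$
$z{\left(I \right)} = -5 + I$ ($z{\left(I \right)} = -2 + \left(I - 3\right) \frac{I}{I} = -2 + \left(-3 + I\right) 1 = -2 + \left(-3 + I\right) = -5 + I$)
$Q = \frac{1}{8929383 + \sqrt{-1562661 + \sqrt{1137}}}$ ($Q = \frac{1}{8929383 + \sqrt{-1562661 + \sqrt{129 + 1008}}} = \frac{1}{8929383 + \sqrt{-1562661 + \sqrt{1137}}} \approx 1.1199 \cdot 10^{-7} - 1.57 \cdot 10^{-11} i$)
$\frac{Q}{z{\left(M{\left(-27,18 \right)} \right)}} = \frac{\frac{1}{79733882323350 - \sqrt{1137}} \left(8929383 - i \sqrt{1562661 - \sqrt{1137}}\right)}{-5 + \left(7 - 18\right)} = \frac{\frac{1}{79733882323350 - \sqrt{1137}} \left(8929383 - i \sqrt{1562661 - \sqrt{1137}}\right)}{-5 - 11} = \frac{\frac{1}{79733882323350 - \sqrt{1137}} \left(8929383 - i \sqrt{1562661 - \sqrt{1137}}\right)}{-16} = \frac{8929383 - i \sqrt{1562661 - \sqrt{1137}}}{79733882323350 - \sqrt{1137}} \left(- \frac{1}{16}\right) = - \frac{8929383 - i \sqrt{1562661 - \sqrt{1137}}}{16 \left(79733882323350 - \sqrt{1137}\right)}$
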